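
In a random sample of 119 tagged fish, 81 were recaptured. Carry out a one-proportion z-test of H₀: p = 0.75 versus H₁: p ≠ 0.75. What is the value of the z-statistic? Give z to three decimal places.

With x = 81 successes in n = 119, p̂ = 0.68067.
Null standard error: √(0.75·0.25/119) = √0.001575630 = 0.039694.
Test statistic: z = -0.06933/0.039694 = -1.747.

z = -1.747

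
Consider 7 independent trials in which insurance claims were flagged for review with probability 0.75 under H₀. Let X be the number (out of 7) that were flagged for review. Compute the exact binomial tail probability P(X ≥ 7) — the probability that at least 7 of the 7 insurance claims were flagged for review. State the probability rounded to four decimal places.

X ~ Binomial(n=7, p=0.75).
P(X ≥ 7) = C(7,7)·0.75^7·0.25^0.
= 0.133484 = 0.1335.

P = 0.1335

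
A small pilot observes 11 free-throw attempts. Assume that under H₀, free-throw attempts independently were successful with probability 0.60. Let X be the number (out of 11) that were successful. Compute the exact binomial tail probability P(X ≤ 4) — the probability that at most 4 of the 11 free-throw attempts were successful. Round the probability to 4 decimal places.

P = 0.0994

X ~ Binomial(n=11, p=0.60).
P(X ≤ 4) = Σ_{j=0}^{4} C(11,j)·0.60^j·0.40^{11−j}.
= 0.000042 + 0.000692 + 0.005190 + 0.023357 + 0.070071 = 0.0994.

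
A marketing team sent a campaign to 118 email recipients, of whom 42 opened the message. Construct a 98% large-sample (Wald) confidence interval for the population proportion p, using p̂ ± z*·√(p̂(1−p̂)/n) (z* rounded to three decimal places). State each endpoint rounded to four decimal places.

(0.2534, 0.4585)

p̂ = 42/118 = 0.35593.
SE(p̂) = √(0.35593·0.64407/118) = 0.044077.
z* = 2.326 at the 98% level.
Margin of error: 2.326 × 0.044077 = 0.10252.
Interval: 0.35593 ± 0.10252 → (0.2534, 0.4585).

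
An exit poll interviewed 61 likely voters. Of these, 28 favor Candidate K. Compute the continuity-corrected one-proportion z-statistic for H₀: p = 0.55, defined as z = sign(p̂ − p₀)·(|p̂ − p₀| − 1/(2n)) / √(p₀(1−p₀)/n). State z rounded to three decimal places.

Sample proportion p̂ = 28/61 = 0.45902. p̂ − p₀ = -0.090984.
Continuity correction 1/(2n) = 1/122 = 0.008197.
Corrected numerator: |-0.090984| − 0.008197 = 0.082787.
Under H₀, SE = √(p₀(1−p₀)/n) = √(0.55·0.45/61) = √0.004057377 = 0.063698.
z = −0.082787/0.063698 = -1.300.

z = -1.300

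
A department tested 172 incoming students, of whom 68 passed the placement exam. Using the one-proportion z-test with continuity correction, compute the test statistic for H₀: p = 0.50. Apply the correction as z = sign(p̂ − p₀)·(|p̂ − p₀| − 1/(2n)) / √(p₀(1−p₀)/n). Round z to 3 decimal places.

z = -2.669

With x = 68 successes in n = 172, p̂ = 0.39535. p̂ − p₀ = -0.104651.
1/(2n) = 0.002907.
Corrected numerator: |-0.104651| − 0.002907 = 0.101744.
SE₀ = √(0.50·0.50/172) = 0.038125.
z = (−)0.101744/0.038125 = -2.669.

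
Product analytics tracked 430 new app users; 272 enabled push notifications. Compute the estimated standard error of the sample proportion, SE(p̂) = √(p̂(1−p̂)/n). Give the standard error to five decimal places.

SE = 0.02325

With x = 272 successes in n = 430, p̂ = 0.63256.
p̂(1−p̂) = 0.232428.
Dividing by n and taking the root: √0.000540530 = 0.02325.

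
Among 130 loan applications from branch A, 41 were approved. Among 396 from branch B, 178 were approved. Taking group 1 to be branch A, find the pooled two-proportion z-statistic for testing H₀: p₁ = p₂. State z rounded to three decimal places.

z = -2.691

p̂₁ = 41/130 = 0.31538, p̂₂ = 178/396 = 0.44949.
Pooled p̂ = (41+178)/(130+396) = 219/526 = 0.41635.
Pooled SE = √[0.2430026·0.01021756] ≈ 0.049829.
z = (p̂₁ − p̂₂)/SE = (0.31538 − 0.44949)/0.049829 = -0.13411/0.049829 = -2.691.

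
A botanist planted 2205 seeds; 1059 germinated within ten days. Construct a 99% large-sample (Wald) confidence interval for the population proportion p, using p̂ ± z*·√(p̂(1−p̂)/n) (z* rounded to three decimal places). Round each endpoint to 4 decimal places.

Sample proportion p̂ = 1059/2205 = 0.48027.
Standard error of p̂: √(0.249611/2205) = √0.000113202 = 0.010640.
For 99% confidence, z* = 2.576.
Margin = 2.576·0.010640 = 0.02741.
So the interval runs from 0.4529 to 0.5077.

(0.4529, 0.5077)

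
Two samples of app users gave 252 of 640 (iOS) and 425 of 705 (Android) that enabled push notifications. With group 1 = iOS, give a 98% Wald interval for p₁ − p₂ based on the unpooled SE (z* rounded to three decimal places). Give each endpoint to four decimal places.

(-0.2712, -0.1470)

p̂₁ = 0.39375, p̂₂ = 0.60284, so the observed difference is -0.20909.
SE = √(0.000372986 + 0.000339609) = √0.000712595 = 0.026694.
z* = 2.326 at the 98% level. Margin of error = 0.06209.
So the interval runs from -0.2712 to -0.1470.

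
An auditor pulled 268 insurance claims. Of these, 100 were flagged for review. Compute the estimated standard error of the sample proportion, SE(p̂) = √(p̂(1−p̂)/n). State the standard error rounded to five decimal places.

Sample proportion p̂ = 100/268 = 0.37313.
p̂(1−p̂) = 0.37313·0.62687 = 0.233904.
SE = √(0.233904/268) = 0.02954.

SE = 0.02954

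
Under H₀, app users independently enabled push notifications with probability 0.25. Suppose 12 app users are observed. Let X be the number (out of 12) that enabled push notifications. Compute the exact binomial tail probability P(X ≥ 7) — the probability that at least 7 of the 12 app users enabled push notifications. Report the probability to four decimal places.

P = 0.0143

X ~ Binomial(n=12, p=0.25).
P(X ≥ 7) = Σ_{j=7}^{12} C(12,j)·0.25^j·0.75^{12−j}.
= 0.011471 + 0.002390 + 0.000354 + 0.000035 + 0.000002 + 0.000000 = 0.0143.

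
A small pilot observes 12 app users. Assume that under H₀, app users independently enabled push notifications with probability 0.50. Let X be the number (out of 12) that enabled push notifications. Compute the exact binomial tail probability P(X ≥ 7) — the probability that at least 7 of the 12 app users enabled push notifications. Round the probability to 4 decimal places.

P = 0.3872

X ~ Binomial(n=12, p=0.50).
P(X ≥ 7) = Σ_{j=7}^{12} C(12,j)·0.50^j·0.50^{12−j}.
= 0.193359 + 0.120850 + 0.053711 + 0.016113 + 0.002930 + 0.000244 = 0.3872.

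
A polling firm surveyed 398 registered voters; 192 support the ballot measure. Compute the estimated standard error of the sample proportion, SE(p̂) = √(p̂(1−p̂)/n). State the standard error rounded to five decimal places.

SE = 0.02505

p̂ = 192/398 = 0.48241.
p̂(1−p̂) = 0.48241·0.51759 = 0.249691.
Dividing by n and taking the root: √0.000627364 = 0.02505.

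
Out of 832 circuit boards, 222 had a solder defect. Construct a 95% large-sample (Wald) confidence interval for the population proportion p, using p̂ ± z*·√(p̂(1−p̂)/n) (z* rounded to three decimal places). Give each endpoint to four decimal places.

With x = 222 successes in n = 832, p̂ = 0.26683.
Standard error of p̂: √(0.195630/832) = √0.000235133 = 0.015334.
For 95% confidence, z* = 1.960.
Margin of error: 1.960 × 0.015334 = 0.03005.
So the interval runs from 0.2368 to 0.2969.

(0.2368, 0.2969)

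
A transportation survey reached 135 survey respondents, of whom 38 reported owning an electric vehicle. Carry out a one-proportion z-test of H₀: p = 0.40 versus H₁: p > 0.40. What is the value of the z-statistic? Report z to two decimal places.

With x = 38 successes in n = 135, p̂ = 0.28148.
SE₀ = √(0.40·0.60/135) = 0.042164.
z = (0.28148 − 0.40)/0.042164 = -0.11852/0.042164 = -2.81.

z = -2.81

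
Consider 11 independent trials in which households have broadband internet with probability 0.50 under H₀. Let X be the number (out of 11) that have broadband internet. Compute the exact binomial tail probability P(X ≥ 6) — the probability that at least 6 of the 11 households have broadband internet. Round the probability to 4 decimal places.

P = 0.5000

X is binomial with n = 11 and p = 0.50.
P(X ≥ 6) = Σ_{j=6}^{11} C(11,j)·0.50^j·0.50^{11−j}.
= 0.225586 + 0.161133 + 0.080566 + 0.026855 + 0.005371 + 0.000488 = 0.5000.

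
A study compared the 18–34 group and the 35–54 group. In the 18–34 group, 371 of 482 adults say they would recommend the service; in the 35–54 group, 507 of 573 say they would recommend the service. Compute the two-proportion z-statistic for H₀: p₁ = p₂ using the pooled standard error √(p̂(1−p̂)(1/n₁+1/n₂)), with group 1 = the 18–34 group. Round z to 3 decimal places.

z = -4.984

Sample proportions: p̂₁ = 371/482 = 0.76971 and p̂₂ = 507/573 = 0.88482.
Pooling: p̂ = 878/1055 = 0.83223.
Pooled SE = √[0.1396249·0.00381989] ≈ 0.023094.
z = -0.11511/0.023094 = -4.984.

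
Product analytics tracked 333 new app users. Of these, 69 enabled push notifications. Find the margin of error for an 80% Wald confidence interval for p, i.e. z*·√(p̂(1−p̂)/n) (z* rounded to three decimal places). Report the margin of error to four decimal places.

ME = 0.0285

Sample proportion p̂ = 69/333 = 0.20721.
SE(p̂) = √(0.20721·0.79279/333) = 0.022211.
For 80% confidence, z* = 1.282.
Margin of error = z*·SE = 1.282 × 0.022211 = 0.0285.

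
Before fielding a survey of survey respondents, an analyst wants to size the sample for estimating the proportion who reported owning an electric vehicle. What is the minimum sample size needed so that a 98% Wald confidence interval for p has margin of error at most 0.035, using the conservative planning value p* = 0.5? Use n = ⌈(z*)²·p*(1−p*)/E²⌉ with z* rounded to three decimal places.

n = 1105

The 98% critical value is z* = 2.326.
p*(1−p*) = 0.2500.
(z*)²·p*(1−p*)/E² = 5.410276·0.2500/0.001225 = 1104.138.
⌈1104.138⌉ = 1105.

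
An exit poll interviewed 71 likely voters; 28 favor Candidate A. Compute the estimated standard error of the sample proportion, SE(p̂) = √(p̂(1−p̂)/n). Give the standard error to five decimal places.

SE = 0.05800

The sample proportion is 28/71 = 0.39437.
p̂(1−p̂) = 0.39437·0.60563 = 0.238842.
Dividing by n and taking the root: √0.003363972 = 0.05800.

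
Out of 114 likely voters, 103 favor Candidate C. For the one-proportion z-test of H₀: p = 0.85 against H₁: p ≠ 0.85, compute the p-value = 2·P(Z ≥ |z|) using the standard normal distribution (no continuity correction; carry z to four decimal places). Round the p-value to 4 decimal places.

Sample proportion p̂ = 103/114 = 0.90351.
SE₀ = √(0.85·0.15/114) = 0.033443.
z = (p̂ − p₀)/SE = (103/114 − 0.85)/0.033443 ≈ 1.6000.
p-value = 2·P(Z ≥ |z|) with z = 1.6000 → 0.1096.

p-value = 0.1096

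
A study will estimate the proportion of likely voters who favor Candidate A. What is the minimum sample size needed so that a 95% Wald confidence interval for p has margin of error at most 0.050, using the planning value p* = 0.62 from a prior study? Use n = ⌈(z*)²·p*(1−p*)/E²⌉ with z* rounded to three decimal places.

n = 363

For 95% confidence, z* = 1.960.
p*(1−p*) = 0.62·0.38 = 0.2356.
Required n before rounding: 3.841600 × 0.2356 / 0.050² = 362.032.
⌈362.032⌉ = 363.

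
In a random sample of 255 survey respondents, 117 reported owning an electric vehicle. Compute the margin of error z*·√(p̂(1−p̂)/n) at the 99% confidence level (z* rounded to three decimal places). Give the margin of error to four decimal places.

p̂ = 117/255 = 0.45882.
SE(p̂) = √(0.45882·0.54118/255) = 0.031205.
For 99% confidence, z* = 2.576.
ME = 2.576·0.031205 = 0.0804.

ME = 0.0804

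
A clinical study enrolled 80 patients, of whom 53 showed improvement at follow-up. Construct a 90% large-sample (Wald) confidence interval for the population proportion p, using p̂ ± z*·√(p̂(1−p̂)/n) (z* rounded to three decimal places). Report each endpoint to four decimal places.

(0.5755, 0.7495)

The sample proportion is 53/80 = 0.66250.
SE(p̂) = √(0.66250·0.33750/80) = 0.052867.
The 90% critical value is z* = 1.645.
Margin of error: 1.645 × 0.052867 = 0.08697.
CI: 0.66250 ± 0.08697 = (0.5755, 0.7495).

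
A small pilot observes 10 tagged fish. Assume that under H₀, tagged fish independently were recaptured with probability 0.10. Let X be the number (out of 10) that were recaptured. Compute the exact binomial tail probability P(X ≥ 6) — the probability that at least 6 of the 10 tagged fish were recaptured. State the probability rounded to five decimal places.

X is binomial with n = 10 and p = 0.10.
P(X ≥ 6) = Σ_{j=6}^{10} C(10,j)·0.10^j·0.90^{10−j}.
= 0.000138 + 0.000009 + 0.000000 + 0.000000 + 0.000000 = 0.00015.

P = 0.00015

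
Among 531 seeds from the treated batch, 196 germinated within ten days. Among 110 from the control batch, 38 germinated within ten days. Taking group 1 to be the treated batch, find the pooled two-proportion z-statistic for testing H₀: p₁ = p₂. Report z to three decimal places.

p̂₁ = 196/531 = 0.36911, p̂₂ = 38/110 = 0.34545.
Pooled p̂ = (196+38)/(531+110) = 234/641 = 0.36505.
SE = √[p̂(1−p̂)(1/n₁+1/n₂)] = √[0.36505·0.63495·(1/531+1/110)] ≈ 0.050435.
z = 0.02366/0.050435 = 0.469.

z = 0.469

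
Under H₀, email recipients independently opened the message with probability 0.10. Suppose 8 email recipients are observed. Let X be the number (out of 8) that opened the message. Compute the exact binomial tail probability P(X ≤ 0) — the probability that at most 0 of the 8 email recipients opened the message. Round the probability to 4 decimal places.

P = 0.4305

X is binomial with n = 8 and p = 0.10.
P(X ≤ 0) = C(8,0)·0.10^0·0.90^8.
= 0.430467 = 0.4305.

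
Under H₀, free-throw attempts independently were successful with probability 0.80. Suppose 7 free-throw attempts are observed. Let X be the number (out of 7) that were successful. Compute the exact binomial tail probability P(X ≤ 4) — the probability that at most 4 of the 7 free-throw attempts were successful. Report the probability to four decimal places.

P = 0.1480

X ~ Binomial(n=7, p=0.80).
P(X ≤ 4) = Σ_{j=0}^{4} C(7,j)·0.80^j·0.20^{7−j}.
= 0.000013 + 0.000358 + 0.004301 + 0.028672 + 0.114688 = 0.1480.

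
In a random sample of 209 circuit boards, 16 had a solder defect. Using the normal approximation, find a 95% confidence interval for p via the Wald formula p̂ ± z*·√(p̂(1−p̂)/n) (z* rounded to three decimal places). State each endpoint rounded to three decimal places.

p̂ = 16/209 = 0.07656.
SE = √(p̂(1−p̂)/n) = √(0.070694/209) = 0.018392.
The 95% critical value is z* = 1.960.
Margin = 1.960·0.018392 = 0.03605.
So the interval runs from 0.041 to 0.113.

(0.041, 0.113)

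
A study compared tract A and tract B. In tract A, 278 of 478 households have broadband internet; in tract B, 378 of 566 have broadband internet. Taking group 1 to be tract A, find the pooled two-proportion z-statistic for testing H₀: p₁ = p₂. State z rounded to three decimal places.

z = -2.873

p̂₁ = 278/478 = 0.58159, p̂₂ = 378/566 = 0.66784.
Pooling: p̂ = 656/1044 = 0.62835.
Pooled SE = √[0.2335256·0.00385883] ≈ 0.030019.
z = -0.08625/0.030019 = -2.873.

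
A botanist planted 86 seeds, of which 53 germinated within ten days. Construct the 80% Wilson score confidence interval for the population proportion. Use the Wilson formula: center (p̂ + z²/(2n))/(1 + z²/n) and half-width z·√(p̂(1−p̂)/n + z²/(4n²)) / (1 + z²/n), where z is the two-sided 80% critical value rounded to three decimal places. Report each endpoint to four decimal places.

p̂ = 53/86 = 0.61628; z = 1.282, so z² = 1.643524.
Denominator 1 + z²/n = 1 + 1.643524/86 = 1.019111.
Adjusted center: (0.61628 + z²/(2n))/1.019111 = 0.61410.
Radicand: p̂(1−p̂)/n + z²/(4n²) = 0.002749758 + 0.000055554 = 0.002805312.
Half-width = 1.282·√0.002805312/1.019111 = 0.06663.
CI: 0.61410 ± 0.06663 = (0.5475, 0.6807).

(0.5475, 0.6807)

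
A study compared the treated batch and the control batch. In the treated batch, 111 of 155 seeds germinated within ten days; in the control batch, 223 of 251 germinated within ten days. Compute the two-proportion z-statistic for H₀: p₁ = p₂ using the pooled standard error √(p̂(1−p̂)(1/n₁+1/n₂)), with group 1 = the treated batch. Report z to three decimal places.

p̂₁ = 111/155 = 0.71613, p̂₂ = 223/251 = 0.88845.
Pooling: p̂ = 334/406 = 0.82266.
SE = √[p̂(1−p̂)(1/n₁+1/n₂)] = √[0.82266·0.17734·(1/155+1/251)] ≈ 0.039019.
z = (p̂₁ − p̂₂)/SE = (0.71613 − 0.88845)/0.039019 = -0.17232/0.039019 = -4.416.

z = -4.416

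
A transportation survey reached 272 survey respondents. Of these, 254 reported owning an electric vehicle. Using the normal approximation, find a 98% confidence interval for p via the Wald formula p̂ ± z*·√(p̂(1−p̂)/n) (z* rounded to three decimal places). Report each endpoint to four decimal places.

(0.8988, 0.9689)

With x = 254 successes in n = 272, p̂ = 0.93382.
SE = √(p̂(1−p̂)/n) = √(0.061797/272) = 0.015073.
The 98% critical value is z* = 2.326.
Margin of error: 2.326 × 0.015073 = 0.03506.
CI: 0.93382 ± 0.03506 = (0.8988, 0.9689).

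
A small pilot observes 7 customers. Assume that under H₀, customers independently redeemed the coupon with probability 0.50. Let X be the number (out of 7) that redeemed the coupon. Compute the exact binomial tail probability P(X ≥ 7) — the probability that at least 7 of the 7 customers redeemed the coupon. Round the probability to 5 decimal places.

X is binomial with n = 7 and p = 0.50.
P(X ≥ 7) = C(7,7)·0.50^7·0.50^0.
= 0.007812 = 0.00781.

P = 0.00781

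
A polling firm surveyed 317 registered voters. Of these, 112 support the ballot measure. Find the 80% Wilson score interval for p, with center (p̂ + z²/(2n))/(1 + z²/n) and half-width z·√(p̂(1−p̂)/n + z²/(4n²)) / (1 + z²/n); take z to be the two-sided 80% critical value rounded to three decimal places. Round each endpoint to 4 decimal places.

(0.3197, 0.3884)

Here p̂ = 112/317 = 0.35331 and z = 1.282 (z² = 1.643524).
1 + z²/n = 1.005185.
Center = (0.35331 + 0.002592)/1.005185 = 0.35407.
Radicand: p̂(1−p̂)/n + z²/(4n²) = 0.000720766 + 0.000004089 = 0.000724855.
Half-width = 1.282·√0.000724855/1.005185 = 0.03434.
CI: 0.35407 ± 0.03434 = (0.3197, 0.3884).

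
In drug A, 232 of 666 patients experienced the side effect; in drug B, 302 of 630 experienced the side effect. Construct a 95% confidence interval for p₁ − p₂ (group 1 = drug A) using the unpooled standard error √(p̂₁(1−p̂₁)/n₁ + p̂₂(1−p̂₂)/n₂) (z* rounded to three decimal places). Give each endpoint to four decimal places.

(-0.1842, -0.0778)

p̂₁ = 232/666 = 0.34835, p̂₂ = 302/630 = 0.47937; p̂₁ − p̂₂ = -0.13102.
Unpooled SE = √(p̂₁(1−p̂₁)/n₁ + p̂₂(1−p̂₂)/n₂) = √(0.000340844 + 0.000396150) = 0.027148.
The 95% critical value is z* = 1.960. Margin of error = 0.05321.
So the interval runs from -0.1842 to -0.0778.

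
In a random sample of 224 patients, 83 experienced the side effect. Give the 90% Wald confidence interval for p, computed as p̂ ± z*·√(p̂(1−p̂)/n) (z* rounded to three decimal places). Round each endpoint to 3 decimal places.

(0.317, 0.424)

The sample proportion is 83/224 = 0.37054.
SE = √(p̂(1−p̂)/n) = √(0.233239/224) = 0.032268.
z* = 1.645 at the 90% level.
Margin = 1.645·0.032268 = 0.05308.
CI: 0.37054 ± 0.05308 = (0.317, 0.424).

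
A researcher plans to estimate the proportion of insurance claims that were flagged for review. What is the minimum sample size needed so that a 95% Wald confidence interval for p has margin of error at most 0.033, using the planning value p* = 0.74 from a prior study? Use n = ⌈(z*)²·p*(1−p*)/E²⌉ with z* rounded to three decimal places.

z* = 1.960 at the 95% level.
p*(1−p*) = 0.74·0.26 = 0.1924.
(z*)²·p*(1−p*)/E² = 3.841600·0.1924/0.001089 = 678.718.
⌈678.718⌉ = 679.

n = 679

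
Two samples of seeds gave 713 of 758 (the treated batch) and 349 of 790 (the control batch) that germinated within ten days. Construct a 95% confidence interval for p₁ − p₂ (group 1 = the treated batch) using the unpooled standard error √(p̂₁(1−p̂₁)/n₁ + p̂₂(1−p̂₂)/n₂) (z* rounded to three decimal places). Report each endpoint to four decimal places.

(0.4604, 0.5374)

p̂₁ = 0.94063, p̂₂ = 0.44177, so the observed difference is 0.49886.
Unpooled SE = √(p̂₁(1−p̂₁)/n₁ + p̂₂(1−p̂₂)/n₂) = √(0.000073671 + 0.000312164) = 0.019643.
z* = 1.960 at the 95% level. Margin of error = 0.03850.
CI: 0.49886 ± 0.03850 = (0.4604, 0.5374).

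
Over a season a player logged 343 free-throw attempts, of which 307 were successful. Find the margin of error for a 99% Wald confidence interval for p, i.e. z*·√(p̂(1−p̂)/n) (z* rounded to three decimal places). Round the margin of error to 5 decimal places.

ME = 0.04263

With x = 307 successes in n = 343, p̂ = 0.89504.
SE(p̂) = √(0.89504·0.10496/343) = 0.016549.
The 99% critical value is z* = 2.576.
Margin of error = z*·SE = 2.576 × 0.016549 = 0.04263.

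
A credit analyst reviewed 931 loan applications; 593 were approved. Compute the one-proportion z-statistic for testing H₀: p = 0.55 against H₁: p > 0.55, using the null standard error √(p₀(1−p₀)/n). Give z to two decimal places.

Sample proportion p̂ = 593/931 = 0.63695.
Null standard error: √(0.55·0.45/931) = √0.000265843 = 0.016305.
z = (p̂ − p₀)/SE = (0.63695 − 0.55)/0.016305 = 5.33.

z = 5.33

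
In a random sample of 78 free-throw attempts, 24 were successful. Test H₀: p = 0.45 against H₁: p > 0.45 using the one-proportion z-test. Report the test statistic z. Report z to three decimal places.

z = -2.526

With x = 24 successes in n = 78, p̂ = 0.30769.
Null standard error: √(0.45·0.55/78) = √0.003173077 = 0.056330.
Test statistic: z = -0.14231/0.056330 = -2.526.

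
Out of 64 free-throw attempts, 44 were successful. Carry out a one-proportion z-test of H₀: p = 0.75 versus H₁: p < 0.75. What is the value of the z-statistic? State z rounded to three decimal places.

z = -1.155

p̂ = 44/64 = 0.68750.
Under H₀, SE = √(p₀(1−p₀)/n) = √(0.75·0.25/64) = √0.002929688 = 0.054127.
z = (p̂ − p₀)/SE = (0.68750 − 0.75)/0.054127 = -1.155.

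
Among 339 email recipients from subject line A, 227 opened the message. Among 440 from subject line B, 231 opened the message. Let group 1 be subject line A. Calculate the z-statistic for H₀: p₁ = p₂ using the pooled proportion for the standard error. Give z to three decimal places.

Sample proportions: p̂₁ = 227/339 = 0.66962 and p̂₂ = 231/440 = 0.52500.
Pooling: p̂ = 458/779 = 0.58793.
SE = √[p̂(1−p̂)(1/n₁+1/n₂)] = √[0.58793·0.41207·(1/339+1/440)] ≈ 0.035571.
z = 0.14462/0.035571 = 4.066.

z = 4.066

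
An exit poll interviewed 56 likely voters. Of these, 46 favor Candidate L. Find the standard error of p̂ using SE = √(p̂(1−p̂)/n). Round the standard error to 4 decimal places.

The sample proportion is 46/56 = 0.82143.
p̂(1−p̂) = 0.82143·0.17857 = 0.146683.
SE = √(0.146683/56) = √0.002619339 = 0.0512.

SE = 0.0512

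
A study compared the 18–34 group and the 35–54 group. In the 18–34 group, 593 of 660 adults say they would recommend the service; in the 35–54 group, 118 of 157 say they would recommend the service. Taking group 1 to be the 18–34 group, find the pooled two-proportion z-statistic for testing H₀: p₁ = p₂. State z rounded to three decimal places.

Sample proportions: p̂₁ = 593/660 = 0.89848 and p̂₂ = 118/157 = 0.75159.
Pooling: p̂ = 711/817 = 0.87026.
Pooled SE = √[0.1129097·0.00788458] ≈ 0.029837.
z = 0.14689/0.029837 = 4.923.

z = 4.923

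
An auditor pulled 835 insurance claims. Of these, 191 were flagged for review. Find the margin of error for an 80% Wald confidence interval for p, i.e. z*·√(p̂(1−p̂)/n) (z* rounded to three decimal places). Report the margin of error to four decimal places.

p̂ = 191/835 = 0.22874.
SE = √(p̂(1−p̂)/n) = √(0.176419/835) = 0.014535.
The 80% critical value is z* = 1.282.
ME = 1.282·0.014535 = 0.0186.

ME = 0.0186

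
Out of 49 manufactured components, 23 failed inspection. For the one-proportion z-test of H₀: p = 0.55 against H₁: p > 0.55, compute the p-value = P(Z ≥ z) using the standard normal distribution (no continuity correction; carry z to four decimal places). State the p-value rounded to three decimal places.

p-value = 0.872

With x = 23 successes in n = 49, p̂ = 0.46939.
SE₀ = √(0.55·0.45/49) = 0.071071.
Test statistic (full precision, shown to 4 dp): z = (23/49 − 0.55)/SE₀ ≈ -1.1343.
From the standard normal, P(Z ≥ z) = 0.872.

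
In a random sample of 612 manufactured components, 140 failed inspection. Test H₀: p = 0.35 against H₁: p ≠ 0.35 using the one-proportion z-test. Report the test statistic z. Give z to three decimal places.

Sample proportion p̂ = 140/612 = 0.22876.
SE₀ = √(0.35·0.65/612) = 0.019280.
z = (p̂ − p₀)/SE = (0.22876 − 0.35)/0.019280 = -6.288.

z = -6.288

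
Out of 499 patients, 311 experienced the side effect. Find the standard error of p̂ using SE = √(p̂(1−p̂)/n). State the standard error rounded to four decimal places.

The sample proportion is 311/499 = 0.62325.
p̂(1−p̂) = 0.234809.
SE = √(0.234809/499) = 0.0217.

SE = 0.0217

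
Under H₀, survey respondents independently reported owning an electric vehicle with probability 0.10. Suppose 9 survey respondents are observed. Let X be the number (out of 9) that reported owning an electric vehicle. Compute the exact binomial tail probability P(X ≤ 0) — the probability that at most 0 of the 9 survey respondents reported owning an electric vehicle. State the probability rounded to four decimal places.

X ~ Binomial(n=9, p=0.10).
P(X ≤ 0) = C(9,0)·0.10^0·0.90^9.
= 0.387420 = 0.3874.

P = 0.3874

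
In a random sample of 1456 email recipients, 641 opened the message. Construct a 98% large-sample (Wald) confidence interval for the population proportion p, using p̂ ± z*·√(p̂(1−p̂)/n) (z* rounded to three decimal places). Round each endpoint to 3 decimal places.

With x = 641 successes in n = 1456, p̂ = 0.44025.
SE(p̂) = √(0.44025·0.55975/1456) = 0.013010.
z* = 2.326 at the 98% level.
Margin of error: 2.326 × 0.013010 = 0.03026.
So the interval runs from 0.410 to 0.471.

(0.410, 0.471)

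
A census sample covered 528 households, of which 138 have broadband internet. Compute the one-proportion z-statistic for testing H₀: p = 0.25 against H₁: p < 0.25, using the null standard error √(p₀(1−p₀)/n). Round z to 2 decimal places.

p̂ = 138/528 = 0.26136.
Under H₀, SE = √(p₀(1−p₀)/n) = √(0.25·0.75/528) = √0.000355114 = 0.018844.
z = (0.26136 − 0.25)/0.018844 = 0.01136/0.018844 = 0.60.

z = 0.60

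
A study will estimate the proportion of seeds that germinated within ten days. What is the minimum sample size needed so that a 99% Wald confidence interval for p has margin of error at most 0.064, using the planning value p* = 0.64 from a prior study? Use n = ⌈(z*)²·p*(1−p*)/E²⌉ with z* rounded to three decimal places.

n = 374

For 99% confidence, z* = 2.576.
p*(1−p*) = 0.2304.
Required n before rounding: 6.635776 × 0.2304 / 0.064² = 373.262.
Rounding up, n = 374.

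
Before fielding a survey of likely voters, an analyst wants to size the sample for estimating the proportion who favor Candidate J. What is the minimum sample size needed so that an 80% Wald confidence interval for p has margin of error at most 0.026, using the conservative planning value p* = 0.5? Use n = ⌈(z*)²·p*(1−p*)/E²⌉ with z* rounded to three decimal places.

n = 608

z* = 1.282 at the 80% level.
p*(1−p*) = 0.50·0.50 = 0.2500.
(z*)²·p*(1−p*)/E² = 1.643524·0.2500/0.000676 = 607.812.
Rounding up, n = 608.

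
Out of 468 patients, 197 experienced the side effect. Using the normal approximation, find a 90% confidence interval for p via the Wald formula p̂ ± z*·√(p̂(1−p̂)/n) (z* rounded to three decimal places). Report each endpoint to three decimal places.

(0.383, 0.458)

With x = 197 successes in n = 468, p̂ = 0.42094.
SE(p̂) = √(0.42094·0.57906/468) = 0.022822.
The 90% critical value is z* = 1.645.
Margin = 1.645·0.022822 = 0.03754.
So the interval runs from 0.383 to 0.458.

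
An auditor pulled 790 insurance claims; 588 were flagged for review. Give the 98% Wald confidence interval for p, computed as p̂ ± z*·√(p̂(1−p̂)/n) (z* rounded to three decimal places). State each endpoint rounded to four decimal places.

Sample proportion p̂ = 588/790 = 0.74430.
Standard error of p̂: √(0.190316/790) = √0.000240906 = 0.015521.
For 98% confidence, z* = 2.326.
Margin of error: 2.326 × 0.015521 = 0.03610.
Interval: 0.74430 ± 0.03610 → (0.7082, 0.7804).

(0.7082, 0.7804)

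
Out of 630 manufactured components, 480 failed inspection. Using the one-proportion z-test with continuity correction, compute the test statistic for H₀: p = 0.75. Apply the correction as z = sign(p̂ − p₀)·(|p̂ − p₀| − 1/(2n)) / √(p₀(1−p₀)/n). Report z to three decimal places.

p̂ = 480/630 = 0.76190. p̂ − p₀ = 0.011905.
1/(2n) = 0.000794.
Corrected numerator: |0.011905| − 0.000794 = 0.011111.
SE₀ = √(0.75·0.25/630) = 0.017252.
z = (+)0.011111/0.017252 = 0.644.

z = 0.644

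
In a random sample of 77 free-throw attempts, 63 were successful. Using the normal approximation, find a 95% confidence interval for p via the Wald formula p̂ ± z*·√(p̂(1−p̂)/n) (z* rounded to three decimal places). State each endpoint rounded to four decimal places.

With x = 63 successes in n = 77, p̂ = 0.81818.
SE(p̂) = √(0.81818·0.18182/77) = 0.043954.
The 95% critical value is z* = 1.960.
Margin of error: 1.960 × 0.043954 = 0.08615.
Interval: 0.81818 ± 0.08615 → (0.7320, 0.9043).

(0.7320, 0.9043)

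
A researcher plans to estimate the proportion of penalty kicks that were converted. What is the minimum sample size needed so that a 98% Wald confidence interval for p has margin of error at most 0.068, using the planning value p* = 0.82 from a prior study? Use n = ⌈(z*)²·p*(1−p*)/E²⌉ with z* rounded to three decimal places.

n = 173

The 98% critical value is z* = 2.326.
p*(1−p*) = 0.82·0.18 = 0.1476.
Required n before rounding: 5.410276 × 0.1476 / 0.068² = 172.698.
Rounding up, n = 173.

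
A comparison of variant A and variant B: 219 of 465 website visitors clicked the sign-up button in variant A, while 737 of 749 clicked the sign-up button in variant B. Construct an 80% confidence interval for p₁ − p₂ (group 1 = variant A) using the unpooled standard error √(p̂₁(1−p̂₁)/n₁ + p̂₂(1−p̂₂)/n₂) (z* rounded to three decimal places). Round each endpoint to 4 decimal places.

p̂₁ = 0.47097, p̂₂ = 0.98398, so the observed difference is -0.51301.
SE = √(0.000535822 + 0.000021048) = √0.000556870 = 0.023598.
z* = 1.282 at the 80% level. Margin of error = 0.03025.
So the interval runs from -0.5433 to -0.4828.

(-0.5433, -0.4828)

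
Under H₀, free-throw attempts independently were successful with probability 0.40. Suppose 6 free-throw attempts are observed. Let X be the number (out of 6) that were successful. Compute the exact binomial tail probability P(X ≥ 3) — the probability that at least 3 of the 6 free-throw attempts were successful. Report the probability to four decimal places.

P = 0.4557

X ~ Binomial(n=6, p=0.40).
P(X ≥ 3) = C(6,3)·0.40^3·0.60^3 + C(6,4)·0.40^4·0.60^2 + C(6,5)·0.40^5·0.60^1 + C(6,6)·0.40^6·0.60^0.
= 0.276480 + 0.138240 + 0.036864 + 0.004096 = 0.4557.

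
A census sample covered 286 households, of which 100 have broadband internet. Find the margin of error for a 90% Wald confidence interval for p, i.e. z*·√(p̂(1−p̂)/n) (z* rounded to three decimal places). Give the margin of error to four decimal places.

p̂ = 100/286 = 0.34965.
Standard error of p̂: √(0.227395/286) = √0.000795087 = 0.028197.
For 90% confidence, z* = 1.645.
So ME = 0.0464.

ME = 0.0464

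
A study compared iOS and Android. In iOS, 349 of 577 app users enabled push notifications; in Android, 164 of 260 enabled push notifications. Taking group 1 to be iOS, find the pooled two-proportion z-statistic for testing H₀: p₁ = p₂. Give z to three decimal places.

z = -0.712

Sample proportions: p̂₁ = 349/577 = 0.60485 and p̂₂ = 164/260 = 0.63077.
Pooled p̂ = (349+164)/(577+260) = 513/837 = 0.61290.
SE = √[p̂(1−p̂)(1/n₁+1/n₂)] = √[0.61290·0.38710·(1/577+1/260)] ≈ 0.036383.
z = -0.02592/0.036383 = -0.712.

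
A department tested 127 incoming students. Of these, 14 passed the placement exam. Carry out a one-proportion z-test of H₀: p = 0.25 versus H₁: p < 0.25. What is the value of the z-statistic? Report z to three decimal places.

z = -3.637

Sample proportion p̂ = 14/127 = 0.11024.
SE₀ = √(0.25·0.75/127) = 0.038424.
z = (0.11024 − 0.25)/0.038424 = -0.13976/0.038424 = -3.637.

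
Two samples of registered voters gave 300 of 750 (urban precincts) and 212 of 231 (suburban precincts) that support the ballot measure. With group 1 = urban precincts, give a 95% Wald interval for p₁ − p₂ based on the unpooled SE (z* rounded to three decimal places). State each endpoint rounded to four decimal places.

(-0.5676, -0.4679)

p̂₁ = 0.40000, p̂₂ = 0.91775, so the observed difference is -0.51775.
SE = √(0.000320000 + 0.000326779) = √0.000646779 = 0.025432.
z* = 1.960 at the 95% level. Margin of error = 0.04985.
Interval: -0.51775 ± 0.04985 → (-0.5676, -0.4679).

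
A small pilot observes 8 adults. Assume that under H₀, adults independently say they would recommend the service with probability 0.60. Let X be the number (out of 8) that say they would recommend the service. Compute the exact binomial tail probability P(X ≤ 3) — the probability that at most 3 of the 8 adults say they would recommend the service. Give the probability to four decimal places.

P = 0.1737

X is binomial with n = 8 and p = 0.60.
P(X ≤ 3) = C(8,0)·0.60^0·0.40^8 + C(8,1)·0.60^1·0.40^7 + C(8,2)·0.60^2·0.40^6 + C(8,3)·0.60^3·0.40^5.
= 0.000655 + 0.007864 + 0.041288 + 0.123863 = 0.1737.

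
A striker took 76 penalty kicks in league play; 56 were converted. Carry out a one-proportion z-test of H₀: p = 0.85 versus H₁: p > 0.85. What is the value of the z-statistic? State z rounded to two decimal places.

p̂ = 56/76 = 0.73684.
Under H₀, SE = √(p₀(1−p₀)/n) = √(0.85·0.15/76) = √0.001677632 = 0.040959.
z = (0.73684 − 0.85)/0.040959 = -0.11316/0.040959 = -2.76.

z = -2.76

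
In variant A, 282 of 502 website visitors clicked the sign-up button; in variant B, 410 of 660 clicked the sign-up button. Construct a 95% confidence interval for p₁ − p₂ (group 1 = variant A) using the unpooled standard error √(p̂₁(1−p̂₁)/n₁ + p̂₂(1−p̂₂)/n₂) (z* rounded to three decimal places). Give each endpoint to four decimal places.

(-0.1165, -0.0024)

p̂₁ = 282/502 = 0.56175, p̂₂ = 410/660 = 0.62121; p̂₁ − p̂₂ = -0.05946.
Unpooled SE = √(p̂₁(1−p̂₁)/n₁ + p̂₂(1−p̂₂)/n₂) = √(0.000490411 + 0.000356527) = 0.029102.
z* = 1.960 at the 95% level. Margin = 1.960·0.029102 = 0.05704.
CI: -0.05946 ± 0.05704 = (-0.1165, -0.0024).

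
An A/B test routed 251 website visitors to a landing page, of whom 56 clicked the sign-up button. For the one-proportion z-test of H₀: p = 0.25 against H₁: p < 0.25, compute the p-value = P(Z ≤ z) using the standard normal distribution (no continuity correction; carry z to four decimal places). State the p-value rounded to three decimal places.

p-value = 0.163

With x = 56 successes in n = 251, p̂ = 0.22311.
SE₀ = √(0.25·0.75/251) = 0.027332.
Test statistic (full precision, shown to 4 dp): z = (56/251 − 0.25)/SE₀ ≈ -0.9839.
p-value = P(Z ≤ z) with z = -0.9839 → 0.163.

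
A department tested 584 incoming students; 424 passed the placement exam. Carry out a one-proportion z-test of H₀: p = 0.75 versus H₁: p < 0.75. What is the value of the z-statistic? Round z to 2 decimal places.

z = -1.34

p̂ = 424/584 = 0.72603.
Null standard error: √(0.75·0.25/584) = √0.000321062 = 0.017918.
Test statistic: z = -0.02397/0.017918 = -1.34.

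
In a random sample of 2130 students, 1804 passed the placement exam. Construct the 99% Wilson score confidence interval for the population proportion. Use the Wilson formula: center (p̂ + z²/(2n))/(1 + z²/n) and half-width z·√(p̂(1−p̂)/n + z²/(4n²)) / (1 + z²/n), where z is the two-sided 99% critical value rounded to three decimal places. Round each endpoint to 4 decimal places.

(0.8258, 0.8660)

p̂ = 1804/2130 = 0.84695; z = 2.576, so z² = 6.635776.
1 + z²/n = 1.003115.
Adjusted center: (0.84695 + z²/(2n))/1.003115 = 0.84587.
Radicand: p̂(1−p̂)/n + z²/(4n²) = 0.000060858 + 0.000000366 = 0.000061224.
Half-width = z·√(radicand)/denom = 2.576·0.007825/1.003115 = 0.02009.
Interval: 0.84587 ± 0.02009 → (0.8258, 0.8660).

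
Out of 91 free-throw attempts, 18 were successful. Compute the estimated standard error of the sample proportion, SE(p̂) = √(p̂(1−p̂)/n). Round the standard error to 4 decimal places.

SE = 0.0418

The sample proportion is 18/91 = 0.19780.
p̂(1−p̂) = 0.158675.
Dividing by n and taking the root: √0.001743681 = 0.0418.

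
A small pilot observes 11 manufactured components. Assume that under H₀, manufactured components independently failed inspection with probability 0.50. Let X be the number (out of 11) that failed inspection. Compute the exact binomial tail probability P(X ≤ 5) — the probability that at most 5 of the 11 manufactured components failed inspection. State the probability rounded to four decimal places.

P = 0.5000

X is binomial with n = 11 and p = 0.50.
P(X ≤ 5) = Σ_{j=0}^{5} C(11,j)·0.50^j·0.50^{11−j}.
= 0.000488 + 0.005371 + 0.026855 + 0.080566 + 0.161133 + 0.225586 = 0.5000.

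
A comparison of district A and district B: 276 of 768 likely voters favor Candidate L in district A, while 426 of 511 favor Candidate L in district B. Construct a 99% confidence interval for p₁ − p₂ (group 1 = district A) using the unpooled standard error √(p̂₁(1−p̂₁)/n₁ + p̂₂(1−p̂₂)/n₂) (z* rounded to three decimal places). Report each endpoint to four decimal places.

p̂₁ = 276/768 = 0.35938, p̂₂ = 426/511 = 0.83366; p̂₁ − p̂₂ = -0.47428.
Unpooled SE = √(p̂₁(1−p̂₁)/n₁ + p̂₂(1−p̂₂)/n₂) = √(0.000299772 + 0.000271372) = 0.023899.
For 99% confidence, z* = 2.576. Margin of error = 0.06156.
CI: -0.47428 ± 0.06156 = (-0.5358, -0.4127).

(-0.5358, -0.4127)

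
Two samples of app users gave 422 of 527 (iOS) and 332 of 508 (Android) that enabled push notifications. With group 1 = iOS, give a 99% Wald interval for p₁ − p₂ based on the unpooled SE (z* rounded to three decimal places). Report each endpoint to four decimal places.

(0.0767, 0.2177)

p̂₁ = 0.80076, p̂₂ = 0.65354, so the observed difference is 0.14722.
Unpooled SE = √(p̂₁(1−p̂₁)/n₁ + p̂₂(1−p̂₂)/n₂) = √(0.000302740 + 0.000445717) = 0.027358.
z* = 2.576 at the 99% level. Margin = 2.576·0.027358 = 0.07047.
So the interval runs from 0.0767 to 0.2177.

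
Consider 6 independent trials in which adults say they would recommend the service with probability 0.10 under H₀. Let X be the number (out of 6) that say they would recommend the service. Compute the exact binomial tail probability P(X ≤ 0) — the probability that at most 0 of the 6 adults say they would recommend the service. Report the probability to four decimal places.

X is binomial with n = 6 and p = 0.10.
P(X ≤ 0) = C(6,0)·0.10^0·0.90^6.
= 0.531441 = 0.5314.

P = 0.5314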